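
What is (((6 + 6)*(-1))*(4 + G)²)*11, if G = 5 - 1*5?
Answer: -2112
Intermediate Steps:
G = 0 (G = 5 - 5 = 0)
(((6 + 6)*(-1))*(4 + G)²)*11 = (((6 + 6)*(-1))*(4 + 0)²)*11 = ((12*(-1))*4²)*11 = -12*16*11 = -192*11 = -2112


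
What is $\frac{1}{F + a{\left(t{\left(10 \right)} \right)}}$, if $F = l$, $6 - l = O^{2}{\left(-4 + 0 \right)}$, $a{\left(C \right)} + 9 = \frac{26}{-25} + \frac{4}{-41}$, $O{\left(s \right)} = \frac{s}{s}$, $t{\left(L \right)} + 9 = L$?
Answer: $- \frac{1025}{5266} \approx -0.19464$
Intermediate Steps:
$t{\left(L \right)} = -9 + L$
$O{\left(s \right)} = 1$
$a{\left(C \right)} = - \frac{10391}{1025}$ ($a{\left(C \right)} = -9 + \left(\frac{26}{-25} + \frac{4}{-41}\right) = -9 + \left(26 \left(- \frac{1}{25}\right) + 4 \left(- \frac{1}{41}\right)\right) = -9 - \frac{1166}{1025} = - \frac{10391}{1025}$)
$l = 5$ ($l = 6 - 1^{2} = 6 - 1 = 5$)
$F = 5$
$\frac{1}{F + a{\left(t{\left(10 \right)} \right)}} = \frac{1}{5 - \frac{10391}{1025}} = \frac{1}{- \frac{5266}{1025}} = - \frac{1025}{5266}$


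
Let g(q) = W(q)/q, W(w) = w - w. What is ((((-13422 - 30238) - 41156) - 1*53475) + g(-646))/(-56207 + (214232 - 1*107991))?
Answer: -1487/538 ≈ -2.7639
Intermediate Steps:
W(w) = 0
g(q) = 0 (g(q) = 0/q = 0)
((((-13422 - 30238) - 41156) - 1*53475) + g(-646))/(-56207 + (214232 - 1*107991)) = ((((-13422 - 30238) - 41156) - 1*53475) + 0)/(-56207 + (214232 - 1*107991)) = (((-43660 - 41156) - 53475) + 0)/(-56207 + (214232 - 107991)) = ((-84816 - 53475) + 0)/(-56207 + 106241) = (-138291 + 0)/50034 = -138291*1/50034 = -1487/538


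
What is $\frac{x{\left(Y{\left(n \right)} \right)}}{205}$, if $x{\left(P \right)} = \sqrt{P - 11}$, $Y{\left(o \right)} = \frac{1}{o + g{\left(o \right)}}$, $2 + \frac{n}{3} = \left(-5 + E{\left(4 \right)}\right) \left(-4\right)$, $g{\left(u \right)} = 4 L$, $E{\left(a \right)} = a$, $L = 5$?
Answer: $\frac{i \sqrt{7410}}{5330} \approx 0.01615 i$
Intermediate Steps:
$g{\left(u \right)} = 20$ ($g{\left(u \right)} = 4 \cdot 5 = 20$)
$n = 6$ ($n = -6 + 3 \left(-5 + 4\right) \left(-4\right) = -6 + 3 \left(\left(-1\right) \left(-4\right)\right) = -6 + 3 \cdot 4 = -6 + 12 = 6$)
$Y{\left(o \right)} = \frac{1}{20 + o}$ ($Y{\left(o \right)} = \frac{1}{o + 20} = \frac{1}{20 + o}$)
$x{\left(P \right)} = \sqrt{-11 + P}$
$\frac{x{\left(Y{\left(n \right)} \right)}}{205} = \frac{\sqrt{-11 + \frac{1}{20 + 6}}}{205} = \sqrt{-11 + \frac{1}{26}} \cdot \frac{1}{205} = \sqrt{- \frac{285}{26}} \cdot \frac{1}{205} = \frac{i \sqrt{7410}}{26} \cdot \frac{1}{205} = \frac{i \sqrt{7410}}{5330}$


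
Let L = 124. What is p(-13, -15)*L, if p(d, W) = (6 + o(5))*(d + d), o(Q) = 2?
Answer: -25792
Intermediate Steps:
p(d, W) = 16*d (p(d, W) = (6 + 2)*(d + d) = 8*(2*d) = 16*d)
p(-13, -15)*L = (16*(-13))*124 = -208*124 = -25792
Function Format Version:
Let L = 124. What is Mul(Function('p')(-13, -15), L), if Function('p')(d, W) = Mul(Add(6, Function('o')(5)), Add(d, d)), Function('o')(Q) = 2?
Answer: -25792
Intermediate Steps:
Function('p')(d, W) = Mul(16, d) (Function('p')(d, W) = Mul(Add(6, 2), Add(d, d)) = Mul(8, Mul(2, d)) = Mul(16, d))
Mul(Function('p')(-13, -15), L) = Mul(Mul(16, -13), 124) = Mul(-208, 124) = -25792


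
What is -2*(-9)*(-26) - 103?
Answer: -571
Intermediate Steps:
-2*(-9)*(-26) - 103 = 18*(-26) - 103 = -468 - 103 = -571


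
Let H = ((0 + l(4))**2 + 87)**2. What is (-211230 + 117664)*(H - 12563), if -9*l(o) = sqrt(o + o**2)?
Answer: 3039337500364/6561 ≈ 4.6324e+8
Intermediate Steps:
l(o) = -sqrt(o + o**2)/9
H = 49942489/6561 (H = ((0 - 2*sqrt(1 + 4)/9)**2 + 87)**2 = ((0 - 2*sqrt(5)/9)**2 + 87)**2 = ((-2*sqrt(5)/9)**2 + 87)**2 = (20/81 + 87)**2 = (7067/81)**2 = 49942489/6561 ≈ 7612.0)
(-211230 + 117664)*(H - 12563) = (-211230 + 117664)*(49942489/6561 - 12563) = -93566*(-32483354/6561) = 3039337500364/6561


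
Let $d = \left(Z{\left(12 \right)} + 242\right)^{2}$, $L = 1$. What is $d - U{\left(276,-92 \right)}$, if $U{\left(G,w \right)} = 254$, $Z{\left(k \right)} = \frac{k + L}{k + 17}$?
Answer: $\frac{49221347}{841} \approx 58527.0$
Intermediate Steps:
$Z{\left(k \right)} = \frac{1 + k}{17 + k}$ ($Z{\left(k \right)} = \frac{k + 1}{k + 17} = \frac{1 + k}{17 + k}$)
$d = \frac{49434961}{841}$ ($d = \left(\frac{1 + 12}{17 + 12} + 242\right)^{2} = \left(\frac{1}{29} \cdot 13 + 242\right)^{2} = \left(\frac{13}{29} + 242\right)^{2} = \left(\frac{7031}{29}\right)^{2} = \frac{49434961}{841} \approx 58781.0$)
$d - U{\left(276,-92 \right)} = \frac{49434961}{841} - 254 = \frac{49221347}{841}$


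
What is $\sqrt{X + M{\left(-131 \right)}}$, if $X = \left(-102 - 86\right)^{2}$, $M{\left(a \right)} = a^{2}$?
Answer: $\sqrt{52505} \approx 229.14$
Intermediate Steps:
$X = 35344$ ($X = \left(-188\right)^{2} = 35344$)
$\sqrt{X + M{\left(-131 \right)}} = \sqrt{35344 + \left(-131\right)^{2}} = \sqrt{35344 + 17161} = \sqrt{52505}$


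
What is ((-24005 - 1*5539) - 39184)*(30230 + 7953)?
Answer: -2624241224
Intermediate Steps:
((-24005 - 1*5539) - 39184)*(30230 + 7953) = ((-24005 - 5539) - 39184)*38183 = (-29544 - 39184)*38183 = -68728*38183 = -2624241224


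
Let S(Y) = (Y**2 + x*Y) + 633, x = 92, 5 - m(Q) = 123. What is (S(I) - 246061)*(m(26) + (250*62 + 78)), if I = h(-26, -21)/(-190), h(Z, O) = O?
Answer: -6848457874667/1805 ≈ -3.7942e+9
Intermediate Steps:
I = 21/190 (I = -21/(-190) = -21*(-1/190) = 21/190 ≈ 0.11053)
m(Q) = -118 (m(Q) = 5 - 1*123 = 5 - 123 = -118)
S(Y) = 633 + Y**2 + 92*Y (S(Y) = (Y**2 + 92*Y) + 633 = 633 + Y**2 + 92*Y)
(S(I) - 246061)*(m(26) + (250*62 + 78)) = ((633 + (21/190)**2 + 92*(21/190)) - 246061)*(-118 + (250*62 + 78)) = ((633 + 441/36100 + 966/95) - 246061)*(-118 + (15500 + 78)) = (23218821/36100 - 246061)*(-118 + 15578) = -8859583279/36100*15460 = -6848457874667/1805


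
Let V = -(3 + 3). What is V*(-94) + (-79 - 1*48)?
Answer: 437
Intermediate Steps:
V = -6 (V = -1*6 = -6)
V*(-94) + (-79 - 1*48) = -6*(-94) + (-79 - 1*48) = 564 + (-79 - 48) = 564 - 127 = 437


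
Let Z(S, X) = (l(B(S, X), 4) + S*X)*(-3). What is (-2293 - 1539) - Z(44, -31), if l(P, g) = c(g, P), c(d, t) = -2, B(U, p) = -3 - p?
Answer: -7930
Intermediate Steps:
l(P, g) = -2
Z(S, X) = 6 - 3*S*X (Z(S, X) = (-2 + S*X)*(-3) = 6 - 3*S*X)
(-2293 - 1539) - Z(44, -31) = (-2293 - 1539) - (6 - 3*44*(-31)) = -3832 - (6 + 4092) = -3832 - 1*4098 = -3832 - 4098 = -7930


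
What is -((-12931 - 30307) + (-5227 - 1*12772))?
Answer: 61237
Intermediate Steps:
-((-12931 - 30307) + (-5227 - 1*12772)) = -(-43238 + (-5227 - 12772)) = -(-43238 - 17999) = -1*(-61237) = 61237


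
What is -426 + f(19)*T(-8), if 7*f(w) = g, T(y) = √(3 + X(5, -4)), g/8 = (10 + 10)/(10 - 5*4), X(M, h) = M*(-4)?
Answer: -426 - 16*I*√17/7 ≈ -426.0 - 9.4242*I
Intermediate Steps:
X(M, h) = -4*M
g = -16 (g = 8*((10 + 10)/(10 - 5*4)) = 8*(20/(10 - 20)) = 8*(20/(-10)) = 8*(20*(-⅒)) = 8*(-2) = -16)
T(y) = I*√17 (T(y) = √(3 - 4*5) = √(3 - 20) = √(-17) = I*√17)
f(w) = -16/7 (f(w) = (⅐)*(-16) = -16/7)
-426 + f(19)*T(-8) = -426 - 16*I*√17/7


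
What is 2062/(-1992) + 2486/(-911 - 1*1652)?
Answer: -465319/232068 ≈ -2.0051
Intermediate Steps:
2062/(-1992) + 2486/(-911 - 1*1652) = 2062*(-1/1992) + 2486/(-911 - 1652) = -1031/996 + 2486/(-2563) = -1031/996 + 2486*(-1/2563) = -1031/996 - 226/233 = -465319/232068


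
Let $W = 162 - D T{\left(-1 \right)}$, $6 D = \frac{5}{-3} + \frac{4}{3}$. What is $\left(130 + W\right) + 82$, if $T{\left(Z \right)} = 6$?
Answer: $\frac{1123}{3} \approx 374.33$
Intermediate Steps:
$D = - \frac{1}{18}$ ($D = \frac{\frac{5}{-3} + \frac{4}{3}}{6} = \frac{5 \left(- \frac{1}{3}\right) + 4 \cdot \frac{1}{3}}{6} = \frac{- \frac{5}{3} + \frac{4}{3}}{6} = \frac{1}{6} \left(- \frac{1}{3}\right) = - \frac{1}{18} \approx -0.055556$)
$W = \frac{487}{3}$ ($W = 162 - \left(- \frac{1}{18}\right) 6 = 162 - - \frac{1}{3} = 162 + \frac{1}{3} = \frac{487}{3} \approx 162.33$)
$\left(130 + W\right) + 82 = \left(130 + \frac{487}{3}\right) + 82 = \frac{877}{3} + 82 = \frac{1123}{3}$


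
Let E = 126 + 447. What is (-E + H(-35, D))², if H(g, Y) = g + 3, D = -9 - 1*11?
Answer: 366025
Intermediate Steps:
D = -20 (D = -9 - 11 = -20)
H(g, Y) = 3 + g
E = 573
(-E + H(-35, D))² = (-1*573 + (3 - 35))² = (-573 - 32)² = (-605)² = 366025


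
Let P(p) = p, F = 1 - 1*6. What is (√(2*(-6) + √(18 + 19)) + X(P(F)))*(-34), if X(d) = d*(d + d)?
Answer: -1700 - 34*I*√(12 - √37) ≈ -1700.0 - 82.706*I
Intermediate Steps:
F = -5 (F = 1 - 6 = -5)
X(d) = 2*d² (X(d) = d*(2*d) = 2*d²)
(√(2*(-6) + √(18 + 19)) + X(P(F)))*(-34) = (√(2*(-6) + √(18 + 19)) + 2*(-5)²)*(-34) = (√(-12 + √37) + 2*25)*(-34) = (√(-12 + √37) + 50)*(-34) = (50 + √(-12 + √37))*(-34) = -1700 - 34*√(-12 + √37)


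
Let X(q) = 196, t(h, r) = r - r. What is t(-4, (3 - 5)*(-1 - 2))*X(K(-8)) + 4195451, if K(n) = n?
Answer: 4195451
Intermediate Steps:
t(h, r) = 0
t(-4, (3 - 5)*(-1 - 2))*X(K(-8)) + 4195451 = 0*196 + 4195451 = 0 + 4195451 = 4195451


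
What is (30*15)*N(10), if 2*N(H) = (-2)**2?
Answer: 900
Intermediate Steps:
N(H) = 2 (N(H) = (1/2)*(-2)**2 = (1/2)*4 = 2)
(30*15)*N(10) = (30*15)*2 = 450*2 = 900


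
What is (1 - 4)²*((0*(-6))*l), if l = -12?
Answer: 0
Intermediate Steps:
(1 - 4)²*((0*(-6))*l) = (1 - 4)²*((0*(-6))*(-12)) = (-3)²*(0*(-12)) = 9*0 = 0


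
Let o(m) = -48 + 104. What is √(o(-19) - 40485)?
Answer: I*√40429 ≈ 201.07*I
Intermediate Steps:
o(m) = 56
√(o(-19) - 40485) = √(56 - 40485) = √(-40429) = I*√40429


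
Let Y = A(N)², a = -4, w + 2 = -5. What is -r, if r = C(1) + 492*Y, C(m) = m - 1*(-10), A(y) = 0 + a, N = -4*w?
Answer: -7883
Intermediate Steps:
w = -7 (w = -2 - 5 = -7)
N = 28 (N = -4*(-7) = 28)
A(y) = -4 (A(y) = 0 - 4 = -4)
C(m) = 10 + m (C(m) = m + 10 = 10 + m)
Y = 16 (Y = (-4)² = 16)
r = 7883 (r = (10 + 1) + 492*16 = 11 + 7872 = 7883)
-r = -1*7883 = -7883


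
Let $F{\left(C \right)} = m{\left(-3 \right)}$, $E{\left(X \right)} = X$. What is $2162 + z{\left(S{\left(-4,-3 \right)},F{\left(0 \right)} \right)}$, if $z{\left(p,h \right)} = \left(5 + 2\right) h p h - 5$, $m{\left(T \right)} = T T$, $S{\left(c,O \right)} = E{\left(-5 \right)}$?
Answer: $-678$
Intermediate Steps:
$S{\left(c,O \right)} = -5$
$m{\left(T \right)} = T^{2}$
$F{\left(C \right)} = 9$ ($F{\left(C \right)} = \left(-3\right)^{2} = 9$)
$z{\left(p,h \right)} = -5 + 7 p h^{2}$ ($z{\left(p,h \right)} = 7 h p h - 5 = 7 p h^{2} - 5 = -5 + 7 p h^{2}$)
$2162 + z{\left(S{\left(-4,-3 \right)},F{\left(0 \right)} \right)} = 2162 + \left(-5 + 7 \left(-5\right) 9^{2}\right) = 2162 + \left(-5 + 7 \left(-5\right) 81\right) = 2162 - 2840 = -678$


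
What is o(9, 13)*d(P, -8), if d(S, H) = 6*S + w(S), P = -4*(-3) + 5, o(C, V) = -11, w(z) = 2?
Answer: -1144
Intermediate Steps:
P = 17 (P = 12 + 5 = 17)
d(S, H) = 2 + 6*S (d(S, H) = 6*S + 2 = 2 + 6*S)
o(9, 13)*d(P, -8) = -11*(2 + 6*17) = -11*(2 + 102) = -11*104 = -1144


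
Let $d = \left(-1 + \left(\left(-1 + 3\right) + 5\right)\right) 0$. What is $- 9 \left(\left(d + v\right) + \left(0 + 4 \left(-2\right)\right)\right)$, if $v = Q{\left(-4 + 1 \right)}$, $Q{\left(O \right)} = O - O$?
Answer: $72$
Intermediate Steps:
$Q{\left(O \right)} = 0$
$v = 0$
$d = 0$ ($d = \left(-1 + \left(2 + 5\right)\right) 0 = \left(-1 + 7\right) 0 = 6 \cdot 0 = 0$)
$- 9 \left(\left(d + v\right) + \left(0 + 4 \left(-2\right)\right)\right) = - 9 \left(\left(0 + 0\right) + \left(0 + 4 \left(-2\right)\right)\right) = - 9 \left(0 + \left(0 - 8\right)\right) = - 9 \left(0 - 8\right) = \left(-9\right) \left(-8\right) = 72$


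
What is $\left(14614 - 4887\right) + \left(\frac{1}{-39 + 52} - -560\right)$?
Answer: $\frac{133732}{13} \approx 10287.0$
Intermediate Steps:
$\left(14614 - 4887\right) + \left(\frac{1}{-39 + 52} - -560\right) = 9727 + \left(\frac{1}{13} + 560\right) = 9727 + \frac{7281}{13} = \frac{133732}{13}$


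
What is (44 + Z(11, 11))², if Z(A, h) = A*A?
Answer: 27225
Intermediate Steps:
Z(A, h) = A²
(44 + Z(11, 11))² = (44 + 11²)² = (44 + 121)² = 165² = 27225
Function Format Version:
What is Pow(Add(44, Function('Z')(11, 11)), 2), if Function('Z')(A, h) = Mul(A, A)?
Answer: 27225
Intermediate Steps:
Function('Z')(A, h) = Pow(A, 2)
Pow(Add(44, Function('Z')(11, 11)), 2) = Pow(Add(44, Pow(11, 2)), 2) = Pow(Add(44, 121), 2) = Pow(165, 2) = 27225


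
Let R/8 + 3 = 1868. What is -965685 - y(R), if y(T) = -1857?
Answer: -963828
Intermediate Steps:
R = 14920 (R = -24 + 8*1868 = -24 + 14944 = 14920)
-965685 - y(R) = -965685 - 1*(-1857) = -965685 + 1857 = -963828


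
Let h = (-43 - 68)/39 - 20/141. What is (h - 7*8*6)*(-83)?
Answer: 51573295/1833 ≈ 28136.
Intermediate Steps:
h = -5477/1833 (h = -111*1/39 - 20*1/141 = -37/13 - 20/141 = -5477/1833 ≈ -2.9880)
(h - 7*8*6)*(-83) = (-5477/1833 - 7*8*6)*(-83) = (-5477/1833 - 56*6)*(-83) = (-5477/1833 - 336)*(-83) = -621365/1833*(-83) = 51573295/1833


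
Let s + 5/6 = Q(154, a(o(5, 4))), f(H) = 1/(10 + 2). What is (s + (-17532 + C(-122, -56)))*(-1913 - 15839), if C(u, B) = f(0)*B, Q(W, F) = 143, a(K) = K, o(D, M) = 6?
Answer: 308787164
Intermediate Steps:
f(H) = 1/12
s = 853/6 (s = -⅚ + 143 = 853/6 ≈ 142.17)
C(u, B) = B/12
(s + (-17532 + C(-122, -56)))*(-1913 - 15839) = (853/6 + (-17532 + (1/12)*(-56)))*(-1913 - 15839) = (853/6 + (-17532 - 14/3))*(-17752) = (853/6 - 52610/3)*(-17752) = -34789/2*(-17752) = 308787164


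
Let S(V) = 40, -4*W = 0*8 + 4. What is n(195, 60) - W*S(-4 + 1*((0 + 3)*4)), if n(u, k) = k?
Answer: 100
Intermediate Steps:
W = -1 (W = -(0*8 + 4)/4 = -(0 + 4)/4 = -1/4*4 = -1)
n(195, 60) - W*S(-4 + 1*((0 + 3)*4)) = 60 - (-1)*40 = 60 - 1*(-40) = 60 + 40 = 100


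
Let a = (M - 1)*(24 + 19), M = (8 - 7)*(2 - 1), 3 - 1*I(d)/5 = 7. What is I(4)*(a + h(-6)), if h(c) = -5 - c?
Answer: -20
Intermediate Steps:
I(d) = -20 (I(d) = 15 - 5*7 = 15 - 35 = -20)
M = 1 (M = 1*1 = 1)
a = 0 (a = (1 - 1)*(24 + 19) = 0*43 = 0)
I(4)*(a + h(-6)) = -20*(0 + (-5 - 1*(-6))) = -20*(0 + (-5 + 6)) = -20*(0 + 1) = -20*1 = -20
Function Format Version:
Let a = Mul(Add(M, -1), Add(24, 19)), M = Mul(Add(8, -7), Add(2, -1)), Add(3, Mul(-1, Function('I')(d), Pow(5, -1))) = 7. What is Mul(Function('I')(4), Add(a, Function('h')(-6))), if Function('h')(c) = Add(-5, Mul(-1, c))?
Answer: -20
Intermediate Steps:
Function('I')(d) = -20 (Function('I')(d) = Add(15, Mul(-5, 7)) = Add(15, -35) = -20)
M = 1 (M = Mul(1, 1) = 1)
a = 0 (a = Mul(Add(1, -1), Add(24, 19)) = Mul(0, 43) = 0)
Mul(Function('I')(4), Add(a, Function('h')(-6))) = Mul(-20, Add(0, Add(-5, Mul(-1, -6)))) = Mul(-20, Add(0, Add(-5, 6))) = Mul(-20, Add(0, 1)) = Mul(-20, 1) = -20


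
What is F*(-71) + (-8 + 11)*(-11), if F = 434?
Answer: -30847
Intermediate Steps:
F*(-71) + (-8 + 11)*(-11) = 434*(-71) + (-8 + 11)*(-11) = -30814 + 3*(-11) = -30814 - 33 = -30847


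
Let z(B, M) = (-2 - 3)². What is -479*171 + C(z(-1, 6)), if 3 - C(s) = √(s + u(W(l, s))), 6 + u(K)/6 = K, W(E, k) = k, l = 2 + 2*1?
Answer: -81906 - √139 ≈ -81918.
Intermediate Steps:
l = 4 (l = 2 + 2 = 4)
u(K) = -36 + 6*K
z(B, M) = 25 (z(B, M) = (-5)² = 25)
C(s) = 3 - √(-36 + 7*s) (C(s) = 3 - √(s + (-36 + 6*s)) = 3 - √(-36 + 7*s))
-479*171 + C(z(-1, 6)) = -479*171 + (3 - √(-36 + 7*25)) = -81909 + (3 - √(-36 + 175)) = -81909 + (3 - √139) = -81906 - √139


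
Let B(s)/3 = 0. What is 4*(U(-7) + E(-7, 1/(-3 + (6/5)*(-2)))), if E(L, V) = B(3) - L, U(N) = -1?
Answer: 24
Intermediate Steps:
B(s) = 0 (B(s) = 3*0 = 0)
E(L, V) = -L (E(L, V) = 0 - L = -L)
4*(U(-7) + E(-7, 1/(-3 + (6/5)*(-2)))) = 4*(-1 - 1*(-7)) = 4*(-1 + 7) = 4*6 = 24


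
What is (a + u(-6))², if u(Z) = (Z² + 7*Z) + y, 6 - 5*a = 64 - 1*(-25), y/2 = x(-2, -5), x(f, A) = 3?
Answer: 6889/25 ≈ 275.56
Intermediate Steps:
y = 6 (y = 2*3 = 6)
a = -83/5 (a = 6/5 - (64 - 1*(-25))/5 = 6/5 - (64 + 25)/5 = 6/5 - ⅕*89 = 6/5 - 89/5 = -83/5 ≈ -16.600)
u(Z) = 6 + Z² + 7*Z (u(Z) = (Z² + 7*Z) + 6 = 6 + Z² + 7*Z)
(a + u(-6))² = (-83/5 + (6 + (-6)² + 7*(-6)))² = (-83/5 + (6 + 36 - 42))² = (-83/5 + 0)² = (-83/5)² = 6889/25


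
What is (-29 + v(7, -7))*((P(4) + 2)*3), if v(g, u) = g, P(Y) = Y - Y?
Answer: -132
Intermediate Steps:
P(Y) = 0
(-29 + v(7, -7))*((P(4) + 2)*3) = (-29 + 7)*((0 + 2)*3) = -44*3 = -22*6 = -132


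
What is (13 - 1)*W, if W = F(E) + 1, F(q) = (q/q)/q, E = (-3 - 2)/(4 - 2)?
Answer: 36/5 ≈ 7.2000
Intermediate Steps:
E = -5/2 ≈ -2.5000
F(q) = 1/q
W = ⅗ (W = 1/(-5/2) + 1 = -⅖ + 1 = ⅗ ≈ 0.60000)
(13 - 1)*W = (13 - 1)*(⅗) = 12*(⅗) = 36/5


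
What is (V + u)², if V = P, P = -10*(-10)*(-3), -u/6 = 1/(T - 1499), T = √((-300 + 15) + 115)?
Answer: 36*(7494900*√170 + 5616927601*I)/(2998*√170 + 2246831*I) ≈ 89998.0 - 0.020887*I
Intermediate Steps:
T = I*√170 (T = √(-285 + 115) = √(-170) = I*√170 ≈ 13.038*I)
u = -6/(-1499 + I*√170) (u = -6/(I*√170 - 1499) = -6/(-1499 + I*√170) ≈ 0.0040024 + 3.4813e-5*I)
P = -300 (P = 100*(-3) = -300)
V = -300
(V + u)² = (-300 + (2998/749057 + 2*I*√170/749057))² = (-224714102/749057 + 2*I*√170/749057)²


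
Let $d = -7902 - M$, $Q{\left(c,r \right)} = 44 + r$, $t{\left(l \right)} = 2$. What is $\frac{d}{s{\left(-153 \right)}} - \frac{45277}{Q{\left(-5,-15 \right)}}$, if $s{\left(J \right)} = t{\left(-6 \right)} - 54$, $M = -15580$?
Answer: $- \frac{1288533}{754} \approx -1708.9$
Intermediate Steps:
$s{\left(J \right)} = -52$ ($s{\left(J \right)} = 2 - 54 = -52$)
$d = 7678$ ($d = -7902 - -15580 = -7902 + 15580 = 7678$)
$\frac{d}{s{\left(-153 \right)}} - \frac{45277}{Q{\left(-5,-15 \right)}} = \frac{7678}{-52} - \frac{45277}{44 - 15} = 7678 \left(- \frac{1}{52}\right) - \frac{45277}{29} = - \frac{3839}{26} - \frac{45277}{29} = - \frac{1288533}{754}$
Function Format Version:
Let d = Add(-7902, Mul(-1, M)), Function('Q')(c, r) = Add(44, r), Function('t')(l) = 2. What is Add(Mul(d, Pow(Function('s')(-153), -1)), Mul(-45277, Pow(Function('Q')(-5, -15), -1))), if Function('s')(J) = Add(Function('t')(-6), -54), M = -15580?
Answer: Rational(-1288533, 754) ≈ -1708.9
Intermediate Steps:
Function('s')(J) = -52 (Function('s')(J) = Add(2, -54) = -52)
d = 7678 (d = Add(-7902, Mul(-1, -15580)) = Add(-7902, 15580) = 7678)
Add(Mul(d, Pow(Function('s')(-153), -1)), Mul(-45277, Pow(Function('Q')(-5, -15), -1))) = Add(Mul(7678, Pow(-52, -1)), Mul(-45277, Pow(Add(44, -15), -1))) = Add(Mul(7678, Rational(-1, 52)), Mul(-45277, Pow(29, -1))) = Add(Rational(-3839, 26), Mul(-45277, Rational(1, 29))) = Add(Rational(-3839, 26), Rational(-45277, 29)) = Rational(-1288533, 754)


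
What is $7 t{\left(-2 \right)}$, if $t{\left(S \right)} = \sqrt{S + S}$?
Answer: $14 i \approx 14.0 i$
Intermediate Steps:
$t{\left(S \right)} = \sqrt{2} \sqrt{S}$ ($t{\left(S \right)} = \sqrt{2 S} = \sqrt{2} \sqrt{S}$)
$7 t{\left(-2 \right)} = 7 \sqrt{2} \sqrt{-2} = 7 \sqrt{2} i \sqrt{2} = 7 \cdot 2 i = 14 i$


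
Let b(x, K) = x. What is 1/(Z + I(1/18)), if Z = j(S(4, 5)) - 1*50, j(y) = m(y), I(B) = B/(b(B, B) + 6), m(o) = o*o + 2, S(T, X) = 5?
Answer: -109/2506 ≈ -0.043496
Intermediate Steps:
m(o) = 2 + o² (m(o) = o² + 2 = 2 + o²)
I(B) = B/(6 + B) (I(B) = B/(B + 6) = B/(6 + B))
j(y) = 2 + y²
Z = -23 (Z = (2 + 5²) - 1*50 = (2 + 25) - 50 = 27 - 50 = -23)
1/(Z + I(1/18)) = 1/(-23 + 1/(18*(6 + 1/18))) = 1/(-23 + 1/(18*(109/18))) = 1/(-23 + (1/18)*(18/109)) = 1/(-23 + 1/109) = 1/(-2506/109) = -109/2506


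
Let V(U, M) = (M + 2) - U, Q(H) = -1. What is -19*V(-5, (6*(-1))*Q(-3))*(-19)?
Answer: 4693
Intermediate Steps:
V(U, M) = 2 + M - U (V(U, M) = (2 + M) - U = 2 + M - U)
-19*V(-5, (6*(-1))*Q(-3))*(-19) = -19*(2 + (6*(-1))*(-1) - 1*(-5))*(-19) = -19*(2 - 6*(-1) + 5)*(-19) = -19*(2 + 6 + 5)*(-19) = -19*13*(-19) = -247*(-19) = 4693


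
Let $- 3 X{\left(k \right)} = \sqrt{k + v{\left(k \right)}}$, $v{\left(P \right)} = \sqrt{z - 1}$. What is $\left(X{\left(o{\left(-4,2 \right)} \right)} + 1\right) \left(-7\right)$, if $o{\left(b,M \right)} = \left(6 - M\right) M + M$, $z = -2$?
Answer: $-7 + \frac{7 \sqrt{10 + i \sqrt{3}}}{3} \approx 0.40606 + 0.63664 i$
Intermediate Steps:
$v{\left(P \right)} = i \sqrt{3}$ ($v{\left(P \right)} = \sqrt{-2 - 1} = \sqrt{-3} = i \sqrt{3}$)
$o{\left(b,M \right)} = M + M \left(6 - M\right)$ ($o{\left(b,M \right)} = M \left(6 - M\right) + M = M + M \left(6 - M\right)$)
$X{\left(k \right)} = - \frac{\sqrt{k + i \sqrt{3}}}{3}$
$\left(X{\left(o{\left(-4,2 \right)} \right)} + 1\right) \left(-7\right) = \left(- \frac{\sqrt{2 \left(7 - 2\right) + i \sqrt{3}}}{3} + 1\right) \left(-7\right) = \left(- \frac{\sqrt{2 \cdot 5 + i \sqrt{3}}}{3} + 1\right) \left(-7\right) = \left(- \frac{\sqrt{10 + i \sqrt{3}}}{3} + 1\right) \left(-7\right) = \left(1 - \frac{\sqrt{10 + i \sqrt{3}}}{3}\right) \left(-7\right) = -7 + \frac{7 \sqrt{10 + i \sqrt{3}}}{3}$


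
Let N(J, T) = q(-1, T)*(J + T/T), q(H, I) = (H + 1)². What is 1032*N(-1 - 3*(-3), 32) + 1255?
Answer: 1255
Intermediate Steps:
q(H, I) = (1 + H)²
N(J, T) = 0 (N(J, T) = (1 - 1)²*(J + T/T) = 0²*(J + 1) = 0*(1 + J) = 0)
1032*N(-1 - 3*(-3), 32) + 1255 = 1032*0 + 1255 = 0 + 1255 = 1255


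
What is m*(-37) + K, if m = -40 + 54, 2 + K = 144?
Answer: -376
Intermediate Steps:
K = 142 (K = -2 + 144 = 142)
m = 14
m*(-37) + K = 14*(-37) + 142 = -518 + 142 = -376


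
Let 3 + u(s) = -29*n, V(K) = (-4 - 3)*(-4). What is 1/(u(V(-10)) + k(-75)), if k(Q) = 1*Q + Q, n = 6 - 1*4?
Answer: -1/211 ≈ -0.0047393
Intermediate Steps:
n = 2 (n = 6 - 4 = 2)
V(K) = 28 (V(K) = -7*(-4) = 28)
k(Q) = 2*Q (k(Q) = Q + Q = 2*Q)
u(s) = -61 (u(s) = -3 - 29*2 = -3 - 58 = -61)
1/(u(V(-10)) + k(-75)) = 1/(-61 + 2*(-75)) = 1/(-61 - 150) = 1/(-211) = -1/211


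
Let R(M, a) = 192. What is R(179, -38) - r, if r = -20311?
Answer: 20503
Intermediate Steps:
R(179, -38) - r = 192 - 1*(-20311) = 192 + 20311 = 20503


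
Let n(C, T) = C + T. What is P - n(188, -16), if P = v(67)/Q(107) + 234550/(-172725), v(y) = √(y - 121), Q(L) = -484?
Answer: -1197730/6909 - 3*I*√6/484 ≈ -173.36 - 0.015183*I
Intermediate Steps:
v(y) = √(-121 + y)
P = -9382/6909 - 3*I*√6/484 (P = √(-121 + 67)/(-484) + 234550/(-172725) = √(-54)*(-1/484) + 234550*(-1/172725) = (3*I*√6)*(-1/484) - 9382/6909 = -3*I*√6/484 - 9382/6909 = -9382/6909 - 3*I*√6/484 ≈ -1.3579 - 0.015183*I)
P - n(188, -16) = (-9382/6909 - 3*I*√6/484) - (188 - 16) = (-9382/6909 - 3*I*√6/484) - 1*172 = (-9382/6909 - 3*I*√6/484) - 172 = -1197730/6909 - 3*I*√6/484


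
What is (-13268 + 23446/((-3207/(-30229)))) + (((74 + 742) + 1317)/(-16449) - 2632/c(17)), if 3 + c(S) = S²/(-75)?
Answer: 940496134065409/4519083117 ≈ 2.0812e+5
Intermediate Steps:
c(S) = -3 - S²/75 (c(S) = -3 + S²/(-75) = -3 + S²*(-1/75) = -3 - S²/75)
(-13268 + 23446/((-3207/(-30229)))) + (((74 + 742) + 1317)/(-16449) - 2632/c(17)) = (-13268 + 23446/((-3207/(-30229)))) + (((74 + 742) + 1317)/(-16449) - 2632/(-3 - 1/75*17²)) = (-13268 + 23446/((-3207*(-1/30229)))) + ((816 + 1317)*(-1/16449) - 2632/(-3 - 1/75*289)) = (-13268 + 23446/(3207/30229)) + (2133*(-1/16449) - 2632/(-3 - 289/75)) = (-13268 + 23446*(30229/3207)) + (-711/5483 - 2632/(-514/75)) = (-13268 + 708749134/3207) + (-711/5483 - 2632*(-75/514)) = 666198658/3207 + (-711/5483 + 98700/257) = 666198658/3207 + 540989373/1409131 = 940496134065409/4519083117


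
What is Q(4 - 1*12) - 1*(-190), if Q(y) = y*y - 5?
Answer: 249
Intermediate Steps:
Q(y) = -5 + y**2 (Q(y) = y**2 - 5 = -5 + y**2)
Q(4 - 1*12) - 1*(-190) = (-5 + (4 - 1*12)**2) - 1*(-190) = (-5 + (4 - 12)**2) + 190 = (-5 + (-8)**2) + 190 = (-5 + 64) + 190 = 59 + 190 = 249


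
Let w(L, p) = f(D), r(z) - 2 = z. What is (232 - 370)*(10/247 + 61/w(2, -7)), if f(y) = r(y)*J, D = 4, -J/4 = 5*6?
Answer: 180941/29640 ≈ 6.1046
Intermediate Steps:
J = -120 (J = -20*6 = -4*30 = -120)
r(z) = 2 + z
f(y) = -240 - 120*y (f(y) = (2 + y)*(-120) = -240 - 120*y)
w(L, p) = -720 (w(L, p) = -240 - 120*4 = -240 - 480 = -720)
(232 - 370)*(10/247 + 61/w(2, -7)) = (232 - 370)*(10/247 + 61/(-720)) = -138*(10*(1/247) + 61*(-1/720)) = -138*(10/247 - 61/720) = -138*(-7867/177840) = 180941/29640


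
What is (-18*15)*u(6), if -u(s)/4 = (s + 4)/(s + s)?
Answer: 900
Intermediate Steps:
u(s) = -2*(4 + s)/s (u(s) = -4*(s + 4)/(s + s) = -4*(4 + s)/(2*s) = -4*(4 + s)*1/(2*s) = -2*(4 + s)/s)
(-18*15)*u(6) = (-18*15)*(-2 - 8/6) = -270*(-2 - 8*1/6) = -270*(-2 - 4/3) = -270*(-10/3) = 900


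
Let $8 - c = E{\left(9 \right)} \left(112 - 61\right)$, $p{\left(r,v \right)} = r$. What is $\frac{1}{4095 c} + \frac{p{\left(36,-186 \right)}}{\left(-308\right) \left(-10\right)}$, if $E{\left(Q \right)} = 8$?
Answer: $\frac{210589}{18018000} \approx 0.011688$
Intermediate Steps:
$c = -400$ ($c = 8 - 8 \left(112 - 61\right) = 8 - 8 \cdot 51 = 8 - 408 = -400$)
$\frac{1}{4095 c} + \frac{p{\left(36,-186 \right)}}{\left(-308\right) \left(-10\right)} = \frac{1}{4095 \left(-400\right)} + \frac{36}{\left(-308\right) \left(-10\right)} = \frac{1}{4095} \left(- \frac{1}{400}\right) + \frac{36}{3080} = - \frac{1}{1638000} + 36 \cdot \frac{1}{3080} = - \frac{1}{1638000} + \frac{9}{770} = \frac{210589}{18018000}$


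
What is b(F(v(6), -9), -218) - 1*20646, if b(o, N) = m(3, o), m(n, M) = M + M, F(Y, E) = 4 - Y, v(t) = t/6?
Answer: -20640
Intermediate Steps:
v(t) = t/6 (v(t) = t*(⅙) = t/6)
m(n, M) = 2*M
b(o, N) = 2*o
b(F(v(6), -9), -218) - 1*20646 = 2*(4 - 6/6) - 1*20646 = 2*(4 - 1*1) - 20646 = 2*(4 - 1) - 20646 = 2*3 - 20646 = 6 - 20646 = -20640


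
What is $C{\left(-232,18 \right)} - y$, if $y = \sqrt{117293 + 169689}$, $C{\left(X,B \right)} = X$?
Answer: $-232 - \sqrt{286982} \approx -767.71$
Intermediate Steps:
$y = \sqrt{286982} \approx 535.71$
$C{\left(-232,18 \right)} - y = -232 - \sqrt{286982}$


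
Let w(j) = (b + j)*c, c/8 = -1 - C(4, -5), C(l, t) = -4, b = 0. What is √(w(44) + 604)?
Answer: 2*√415 ≈ 40.743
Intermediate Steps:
c = 24 (c = 8*(-1 - 1*(-4)) = 8*(-1 + 4) = 8*3 = 24)
w(j) = 24*j (w(j) = (0 + j)*24 = j*24 = 24*j)
√(w(44) + 604) = √(24*44 + 604) = √(1056 + 604) = √1660 = 2*√415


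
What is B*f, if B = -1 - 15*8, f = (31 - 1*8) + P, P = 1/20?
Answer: -55781/20 ≈ -2789.1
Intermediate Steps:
P = 1/20 ≈ 0.050000
f = 461/20 (f = (31 - 1*8) + 1/20 = (31 - 8) + 1/20 = 23 + 1/20 = 461/20 ≈ 23.050)
B = -121 (B = -1 - 120 = -121)
B*f = -121*461/20 = -55781/20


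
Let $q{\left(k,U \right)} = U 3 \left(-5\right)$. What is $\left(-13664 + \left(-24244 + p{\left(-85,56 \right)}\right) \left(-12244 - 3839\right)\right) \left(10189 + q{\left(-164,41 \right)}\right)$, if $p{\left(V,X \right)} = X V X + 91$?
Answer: $44763462132610$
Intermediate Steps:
$p{\left(V,X \right)} = 91 + V X^{2}$ ($p{\left(V,X \right)} = V X X + 91 = V X^{2} + 91 = 91 + V X^{2}$)
$q{\left(k,U \right)} = - 15 U$ ($q{\left(k,U \right)} = 3 U \left(-5\right) = - 15 U$)
$\left(-13664 + \left(-24244 + p{\left(-85,56 \right)}\right) \left(-12244 - 3839\right)\right) \left(10189 + q{\left(-164,41 \right)}\right) = \left(-13664 + \left(-24244 + \left(91 - 85 \cdot 56^{2}\right)\right) \left(-12244 - 3839\right)\right) \left(10189 - 615\right) = \left(-13664 + \left(-24244 + \left(91 - 266560\right)\right) \left(-16083\right)\right) \left(10189 - 615\right) = \left(-13664 + \left(-24244 + \left(91 - 266560\right)\right) \left(-16083\right)\right) 9574 = \left(-13664 + \left(-24244 - 266469\right) \left(-16083\right)\right) 9574 = \left(-13664 - -4675537179\right) 9574 = \left(-13664 + 4675537179\right) 9574 = 4675523515 \cdot 9574 = 44763462132610$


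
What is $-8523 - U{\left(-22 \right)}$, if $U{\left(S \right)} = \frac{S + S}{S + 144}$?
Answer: $- \frac{519881}{61} \approx -8522.6$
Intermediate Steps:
$U{\left(S \right)} = \frac{2 S}{144 + S}$
$-8523 - U{\left(-22 \right)} = -8523 - 2 \left(-22\right) \frac{1}{144 - 22} = -8523 - 2 \left(-22\right) \frac{1}{122} = -8523 - - \frac{22}{61} = -8523 + \frac{22}{61} = - \frac{519881}{61}$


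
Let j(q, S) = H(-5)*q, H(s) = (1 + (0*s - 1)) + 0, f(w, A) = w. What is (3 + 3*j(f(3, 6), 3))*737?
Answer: 2211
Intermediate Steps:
H(s) = 0 (H(s) = (1 + (0 - 1)) + 0 = (1 - 1) + 0 = 0 + 0 = 0)
j(q, S) = 0 (j(q, S) = 0*q = 0)
(3 + 3*j(f(3, 6), 3))*737 = (3 + 3*0)*737 = (3 + 0)*737 = 3*737 = 2211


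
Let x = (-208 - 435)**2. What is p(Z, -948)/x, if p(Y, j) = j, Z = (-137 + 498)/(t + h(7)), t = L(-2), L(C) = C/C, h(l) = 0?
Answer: -948/413449 ≈ -0.0022929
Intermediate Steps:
L(C) = 1
t = 1
Z = 361 (Z = (-137 + 498)/(1 + 0) = 361/1 = 361*1 = 361)
x = 413449 (x = (-643)**2 = 413449)
p(Z, -948)/x = -948/413449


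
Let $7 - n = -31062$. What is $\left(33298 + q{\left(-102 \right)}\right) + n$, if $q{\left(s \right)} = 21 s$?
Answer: $62225$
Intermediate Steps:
$n = 31069$ ($n = 7 - -31062 = 7 + 31062 = 31069$)
$\left(33298 + q{\left(-102 \right)}\right) + n = \left(33298 + 21 \left(-102\right)\right) + 31069 = \left(33298 - 2142\right) + 31069 = 31156 + 31069 = 62225$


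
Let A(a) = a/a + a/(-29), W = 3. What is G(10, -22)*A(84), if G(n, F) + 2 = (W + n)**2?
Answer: -9185/29 ≈ -316.72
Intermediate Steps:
A(a) = 1 - a/29 (A(a) = 1 + a*(-1/29) = 1 - a/29)
G(n, F) = -2 + (3 + n)**2
G(10, -22)*A(84) = (-2 + (3 + 10)**2)*(1 - 1/29*84) = (-2 + 13**2)*(1 - 84/29) = (-2 + 169)*(-55/29) = 167*(-55/29) = -9185/29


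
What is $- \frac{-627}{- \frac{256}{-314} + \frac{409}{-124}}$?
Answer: $- \frac{12206436}{48341} \approx -252.51$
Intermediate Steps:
$- \frac{-627}{- \frac{256}{-314} + \frac{409}{-124}} = - \frac{-627}{\left(-256\right) \left(- \frac{1}{314}\right) + 409 \left(- \frac{1}{124}\right)} = - \frac{-627}{\frac{128}{157} - \frac{409}{124}} = - \frac{-627}{- \frac{48341}{19468}} = - \frac{\left(-627\right) \left(-19468\right)}{48341} = \left(-1\right) \frac{12206436}{48341} = - \frac{12206436}{48341}$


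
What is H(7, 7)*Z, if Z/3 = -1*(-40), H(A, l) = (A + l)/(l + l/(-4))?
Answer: 320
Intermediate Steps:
H(A, l) = 4*(A + l)/(3*l) (H(A, l) = (A + l)/(l + l*(-¼)) = (A + l)/(l - l/4) = (A + l)/((3*l/4)) = (A + l)*(4/(3*l)) = 4*(A + l)/(3*l))
Z = 120 (Z = 3*(-1*(-40)) = 3*40 = 120)
H(7, 7)*Z = ((4/3)*(7 + 7)/7)*120 = ((4/3)*(⅐)*14)*120 = (8/3)*120 = 320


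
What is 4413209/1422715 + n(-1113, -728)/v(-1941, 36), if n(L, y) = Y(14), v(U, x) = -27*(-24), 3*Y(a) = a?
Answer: 4299598153/1382878980 ≈ 3.1092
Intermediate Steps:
Y(a) = a/3
v(U, x) = 648
n(L, y) = 14/3 (n(L, y) = (⅓)*14 = 14/3)
4413209/1422715 + n(-1113, -728)/v(-1941, 36) = 4413209/1422715 + (14/3)/648 = 4413209*(1/1422715) + (14/3)*(1/648) = 4413209/1422715 + 7/972 = 4299598153/1382878980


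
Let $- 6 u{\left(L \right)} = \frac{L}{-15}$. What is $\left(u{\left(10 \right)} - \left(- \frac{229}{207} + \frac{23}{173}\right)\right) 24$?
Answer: $\frac{103560}{3979} \approx 26.027$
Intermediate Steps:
$u{\left(L \right)} = \frac{L}{90}$ ($u{\left(L \right)} = - \frac{L \frac{1}{-15}}{6} = - \frac{L \left(- \frac{1}{15}\right)}{6} = - \frac{\left(- \frac{1}{15}\right) L}{6} = \frac{L}{90}$)
$\left(u{\left(10 \right)} - \left(- \frac{229}{207} + \frac{23}{173}\right)\right) 24 = \left(\frac{1}{90} \cdot 10 - \left(- \frac{229}{207} + \frac{23}{173}\right)\right) 24 = \left(\frac{1}{9} - - \frac{34856}{35811}\right) 24 = \left(\frac{1}{9} + \left(\frac{229}{207} - \frac{23}{173}\right)\right) 24 = \left(\frac{1}{9} + \frac{34856}{35811}\right) 24 = \frac{4315}{3979} \cdot 24 = \frac{103560}{3979}$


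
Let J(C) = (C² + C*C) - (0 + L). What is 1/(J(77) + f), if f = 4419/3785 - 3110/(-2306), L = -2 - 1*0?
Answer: 4364105/51769266082 ≈ 8.4299e-5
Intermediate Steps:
L = -2 (L = -2 + 0 = -2)
f = 10980782/4364105 (f = 4419*(1/3785) - 3110*(-1/2306) = 4419/3785 + 1555/1153 = 10980782/4364105 ≈ 2.5162)
J(C) = 2 + 2*C² (J(C) = (C² + C*C) - (0 - 2) = (C² + C²) - 1*(-2) = 2*C² + 2 = 2 + 2*C²)
1/(J(77) + f) = 1/((2 + 2*77²) + 10980782/4364105) = 1/((2 + 2*5929) + 10980782/4364105) = 1/((2 + 11858) + 10980782/4364105) = 1/(11860 + 10980782/4364105) = 1/(51769266082/4364105) = 4364105/51769266082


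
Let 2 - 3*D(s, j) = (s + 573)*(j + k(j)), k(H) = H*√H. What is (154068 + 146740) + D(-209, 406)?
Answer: 754642/3 - 147784*√406/3 ≈ -7.4104e+5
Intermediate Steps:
k(H) = H^(3/2)
D(s, j) = ⅔ - (573 + s)*(j + j^(3/2))/3 (D(s, j) = ⅔ - (s + 573)*(j + j^(3/2))/3 = ⅔ - (573 + s)*(j + j^(3/2))/3)
(154068 + 146740) + D(-209, 406) = (154068 + 146740) + (⅔ - 191*406 - 77546*√406 - ⅓*406*(-209) - ⅓*(-209)*406^(3/2)) = 300808 + (⅔ - 77546 - 77546*√406 + 84854/3 - ⅓*(-209)*406*√406) = 300808 + (⅔ - 77546 - 77546*√406 + 84854/3 + 84854*√406/3) = 300808 + (-147782/3 - 147784*√406/3) = 754642/3 - 147784*√406/3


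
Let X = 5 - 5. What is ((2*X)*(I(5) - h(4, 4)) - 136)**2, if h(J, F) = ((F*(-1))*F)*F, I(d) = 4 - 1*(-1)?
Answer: 18496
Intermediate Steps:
I(d) = 5 (I(d) = 4 + 1 = 5)
X = 0
h(J, F) = -F**3 (h(J, F) = ((-F)*F)*F = (-F**2)*F = -F**3)
((2*X)*(I(5) - h(4, 4)) - 136)**2 = ((2*0)*(5 - (-1)*4**3) - 136)**2 = (0*(5 - (-1)*64) - 136)**2 = (0*(5 - 1*(-64)) - 136)**2 = (0*(5 + 64) - 136)**2 = (0*69 - 136)**2 = (0 - 136)**2 = (-136)**2 = 18496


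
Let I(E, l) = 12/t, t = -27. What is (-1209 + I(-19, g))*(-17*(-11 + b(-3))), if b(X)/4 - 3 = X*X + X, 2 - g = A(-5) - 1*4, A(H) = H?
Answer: 4626125/9 ≈ 5.1401e+5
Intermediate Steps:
g = 11 (g = 2 - (-5 - 1*4) = 2 - (-5 - 4) = 2 - 1*(-9) = 2 + 9 = 11)
I(E, l) = -4/9 (I(E, l) = 12/(-27) = 12*(-1/27) = -4/9)
b(X) = 12 + 4*X + 4*X² (b(X) = 12 + 4*(X*X + X) = 12 + 4*(X² + X) = 12 + 4*(X + X²) = 12 + (4*X + 4*X²) = 12 + 4*X + 4*X²)
(-1209 + I(-19, g))*(-17*(-11 + b(-3))) = (-1209 - 4/9)*(-17*(-11 + (12 + 4*(-3) + 4*(-3)²))) = -(-185045)*(-11 + (12 - 12 + 4*9))/9 = -(-185045)*(-11 + (12 - 12 + 36))/9 = -(-185045)*(-11 + 36)/9 = -(-185045)*25/9 = -10885/9*(-425) = 4626125/9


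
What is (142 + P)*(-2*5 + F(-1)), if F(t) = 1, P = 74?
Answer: -1944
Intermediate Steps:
(142 + P)*(-2*5 + F(-1)) = (142 + 74)*(-2*5 + 1) = 216*(-10 + 1) = 216*(-9) = -1944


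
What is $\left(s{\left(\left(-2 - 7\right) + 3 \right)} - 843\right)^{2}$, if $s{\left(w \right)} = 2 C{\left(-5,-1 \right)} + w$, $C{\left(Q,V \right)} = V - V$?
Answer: $720801$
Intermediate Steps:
$C{\left(Q,V \right)} = 0$
$s{\left(w \right)} = w$ ($s{\left(w \right)} = 2 \cdot 0 + w = 0 + w = w$)
$\left(s{\left(\left(-2 - 7\right) + 3 \right)} - 843\right)^{2} = \left(\left(\left(-2 - 7\right) + 3\right) - 843\right)^{2} = \left(\left(-9 + 3\right) - 843\right)^{2} = \left(-6 - 843\right)^{2} = \left(-849\right)^{2} = 720801$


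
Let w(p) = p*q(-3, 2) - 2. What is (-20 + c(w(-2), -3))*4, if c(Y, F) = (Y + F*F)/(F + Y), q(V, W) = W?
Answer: -244/3 ≈ -81.333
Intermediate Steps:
w(p) = -2 + 2*p (w(p) = p*2 - 2 = 2*p - 2 = -2 + 2*p)
c(Y, F) = (Y + F**2)/(F + Y)
(-20 + c(w(-2), -3))*4 = (-20 + ((-2 + 2*(-2)) + (-3)**2)/(-3 + (-2 + 2*(-2))))*4 = (-20 + ((-2 - 4) + 9)/(-3 + (-2 - 4)))*4 = (-20 + (-6 + 9)/(-3 - 6))*4 = (-20 + 3/(-9))*4 = (-20 - 1/9*3)*4 = (-20 - 1/3)*4 = -61/3*4 = -244/3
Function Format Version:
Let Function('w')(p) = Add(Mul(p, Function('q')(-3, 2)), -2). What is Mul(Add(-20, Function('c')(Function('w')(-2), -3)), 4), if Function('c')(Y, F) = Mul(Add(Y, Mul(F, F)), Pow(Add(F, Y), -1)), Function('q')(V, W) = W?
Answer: Rational(-244, 3) ≈ -81.333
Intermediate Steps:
Function('w')(p) = Add(-2, Mul(2, p)) (Function('w')(p) = Add(Mul(p, 2), -2) = Add(Mul(2, p), -2) = Add(-2, Mul(2, p)))
Function('c')(Y, F) = Mul(Pow(Add(F, Y), -1), Add(Y, Pow(F, 2))) (Function('c')(Y, F) = Mul(Add(Y, Pow(F, 2)), Pow(Add(F, Y), -1)) = Mul(Pow(Add(F, Y), -1), Add(Y, Pow(F, 2))))
Mul(Add(-20, Function('c')(Function('w')(-2), -3)), 4) = Mul(Add(-20, Mul(Pow(Add(-3, Add(-2, Mul(2, -2))), -1), Add(Add(-2, Mul(2, -2)), Pow(-3, 2)))), 4) = Mul(Add(-20, Mul(Pow(Add(-3, Add(-2, -4)), -1), Add(Add(-2, -4), 9))), 4) = Mul(Add(-20, Mul(Pow(Add(-3, -6), -1), Add(-6, 9))), 4) = Mul(Add(-20, Mul(Pow(-9, -1), 3)), 4) = Mul(Add(-20, Mul(Rational(-1, 9), 3)), 4) = Mul(Add(-20, Rational(-1, 3)), 4) = Mul(Rational(-61, 3), 4) = Rational(-244, 3)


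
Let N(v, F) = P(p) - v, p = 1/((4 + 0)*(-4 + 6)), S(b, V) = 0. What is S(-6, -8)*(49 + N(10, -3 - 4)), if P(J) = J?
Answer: 0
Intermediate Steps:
p = 1/8 (p = 1/(4*2) = 1/8 ≈ 0.12500)
N(v, F) = 1/8 - v
S(-6, -8)*(49 + N(10, -3 - 4)) = 0*(49 + (1/8 - 1*10)) = 0*(49 + (1/8 - 10)) = 0*(49 - 79/8) = 0*(313/8) = 0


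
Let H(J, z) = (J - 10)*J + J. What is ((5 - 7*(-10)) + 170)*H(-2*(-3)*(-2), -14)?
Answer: 61740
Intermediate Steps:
H(J, z) = J + J*(-10 + J) (H(J, z) = (-10 + J)*J + J = J*(-10 + J) + J = J + J*(-10 + J))
((5 - 7*(-10)) + 170)*H(-2*(-3)*(-2), -14) = ((5 - 7*(-10)) + 170)*((-2*(-3)*(-2))*(-9 - 2*(-3)*(-2))) = ((5 + 70) + 170)*((6*(-2))*(-9 + 6*(-2))) = (75 + 170)*(-12*(-9 - 12)) = 245*(-12*(-21)) = 245*252 = 61740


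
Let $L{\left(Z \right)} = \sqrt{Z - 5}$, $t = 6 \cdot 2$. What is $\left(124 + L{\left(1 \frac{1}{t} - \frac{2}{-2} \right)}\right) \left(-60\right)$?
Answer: $-7440 - 10 i \sqrt{141} \approx -7440.0 - 118.74 i$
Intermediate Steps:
$t = 12$
$L{\left(Z \right)} = \sqrt{-5 + Z}$
$\left(124 + L{\left(1 \frac{1}{t} - \frac{2}{-2} \right)}\right) \left(-60\right) = \left(124 + \sqrt{-5 + \left(1 \cdot \frac{1}{12} - \frac{2}{-2}\right)}\right) \left(-60\right) = \left(124 + \sqrt{-5 + \left(1 \cdot \frac{1}{12} - -1\right)}\right) \left(-60\right) = \left(124 + \sqrt{-5 + \left(\frac{1}{12} + 1\right)}\right) \left(-60\right) = \left(124 + \sqrt{-5 + \frac{13}{12}}\right) \left(-60\right) = \left(124 + \sqrt{- \frac{47}{12}}\right) \left(-60\right) = \left(124 + \frac{i \sqrt{141}}{6}\right) \left(-60\right) = -7440 - 10 i \sqrt{141}$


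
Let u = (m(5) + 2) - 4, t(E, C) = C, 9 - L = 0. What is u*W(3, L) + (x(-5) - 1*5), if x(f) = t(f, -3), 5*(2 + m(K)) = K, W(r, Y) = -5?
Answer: 7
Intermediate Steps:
L = 9 (L = 9 - 1*0 = 9 + 0 = 9)
m(K) = -2 + K/5
u = -3 (u = ((-2 + (⅕)*5) + 2) - 4 = ((-2 + 1) + 2) - 4 = (-1 + 2) - 4 = 1 - 4 = -3)
x(f) = -3
u*W(3, L) + (x(-5) - 1*5) = -3*(-5) + (-3 - 1*5) = 15 + (-3 - 5) = 15 - 8 = 7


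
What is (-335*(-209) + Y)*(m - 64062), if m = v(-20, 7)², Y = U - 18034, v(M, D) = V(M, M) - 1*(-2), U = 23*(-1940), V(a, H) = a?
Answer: -469175418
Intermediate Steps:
U = -44620
v(M, D) = 2 + M (v(M, D) = M - 1*(-2) = M + 2 = 2 + M)
Y = -62654 (Y = -44620 - 18034 = -62654)
m = 324 (m = (2 - 20)² = (-18)² = 324)
(-335*(-209) + Y)*(m - 64062) = (-335*(-209) - 62654)*(324 - 64062) = (70015 - 62654)*(-63738) = 7361*(-63738) = -469175418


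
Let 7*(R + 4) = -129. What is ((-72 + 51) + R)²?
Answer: 92416/49 ≈ 1886.0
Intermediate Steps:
R = -157/7 (R = -4 + (⅐)*(-129) = -4 - 129/7 = -157/7 ≈ -22.429)
((-72 + 51) + R)² = ((-72 + 51) - 157/7)² = (-21 - 157/7)² = (-304/7)² = 92416/49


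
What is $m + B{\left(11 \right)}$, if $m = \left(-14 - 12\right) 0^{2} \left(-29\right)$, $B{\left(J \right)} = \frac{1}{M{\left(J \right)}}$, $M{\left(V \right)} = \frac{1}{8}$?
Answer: $8$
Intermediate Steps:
$M{\left(V \right)} = \frac{1}{8}$
$B{\left(J \right)} = 8$ ($B{\left(J \right)} = \frac{1}{\frac{1}{8}} = 8$)
$m = 0$ ($m = \left(-26\right) 0 \left(-29\right) = 0 \left(-29\right) = 0$)
$m + B{\left(11 \right)} = 0 + 8 = 8$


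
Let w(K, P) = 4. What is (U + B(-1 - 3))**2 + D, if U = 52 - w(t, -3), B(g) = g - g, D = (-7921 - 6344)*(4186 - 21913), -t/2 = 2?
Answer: 252877959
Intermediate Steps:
t = -4 (t = -2*2 = -4)
D = 252875655 (D = -14265*(-17727) = 252875655)
B(g) = 0
U = 48 (U = 52 - 1*4 = 52 - 4 = 48)
(U + B(-1 - 3))**2 + D = (48 + 0)**2 + 252875655 = 48**2 + 252875655 = 2304 + 252875655 = 252877959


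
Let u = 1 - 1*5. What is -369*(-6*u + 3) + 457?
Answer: -9506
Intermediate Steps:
u = -4 (u = 1 - 5 = -4)
-369*(-6*u + 3) + 457 = -369*(-6*(-4) + 3) + 457 = -369*(24 + 3) + 457 = -369*27 + 457 = -9963 + 457 = -9506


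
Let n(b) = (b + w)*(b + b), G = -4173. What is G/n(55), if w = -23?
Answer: -4173/3520 ≈ -1.1855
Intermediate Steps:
n(b) = 2*b*(-23 + b) (n(b) = (b - 23)*(b + b) = (-23 + b)*(2*b) = 2*b*(-23 + b))
G/n(55) = -4173*1/(110*(-23 + 55)) = -4173/(2*55*32) = -4173/3520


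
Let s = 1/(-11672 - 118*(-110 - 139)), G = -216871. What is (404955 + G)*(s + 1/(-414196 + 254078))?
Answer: 956595224/101274635 ≈ 9.4456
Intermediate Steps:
s = 1/17710 (s = 1/(-11672 - 118*(-249)) = 1/(-11672 + 29382) = 1/17710 ≈ 5.6465e-5)
(404955 + G)*(s + 1/(-414196 + 254078)) = (404955 - 216871)*(1/17710 + 1/(-414196 + 254078)) = 188084*(1/17710 + 1/(-160118)) = 188084*(1/17710 - 1/160118) = 188084*(5086/101274635) = 956595224/101274635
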